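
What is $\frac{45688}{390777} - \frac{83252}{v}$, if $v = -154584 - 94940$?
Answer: $\frac{10983304829}{24377060037} \approx 0.45056$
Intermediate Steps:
$v = -249524$ ($v = -154584 - 94940 = -249524$)
$\frac{45688}{390777} - \frac{83252}{v} = \frac{45688}{390777} - \frac{83252}{-249524} = 45688 \cdot \frac{1}{390777} - - \frac{20813}{62381} = \frac{45688}{390777} + \frac{20813}{62381} = \frac{10983304829}{24377060037}$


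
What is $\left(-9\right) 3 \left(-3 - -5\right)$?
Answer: $-54$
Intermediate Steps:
$\left(-9\right) 3 \left(-3 - -5\right) = - 27 \left(-3 + 5\right) = \left(-27\right) 2 = -54$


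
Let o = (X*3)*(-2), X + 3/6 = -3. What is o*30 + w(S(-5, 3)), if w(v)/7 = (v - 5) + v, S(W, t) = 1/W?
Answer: 2961/5 ≈ 592.20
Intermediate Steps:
X = -7/2 (X = -1/2 - 3 = -7/2 ≈ -3.5000)
w(v) = -35 + 14*v (w(v) = 7*((v - 5) + v) = 7*((-5 + v) + v) = 7*(-5 + 2*v) = -35 + 14*v)
o = 21 (o = -7/2*3*(-2) = -21/2*(-2) = 21)
o*30 + w(S(-5, 3)) = 21*30 + (-35 + 14/(-5)) = 630 + (-35 + 14*(-1/5)) = 630 + (-35 - 14/5) = 630 - 189/5 = 2961/5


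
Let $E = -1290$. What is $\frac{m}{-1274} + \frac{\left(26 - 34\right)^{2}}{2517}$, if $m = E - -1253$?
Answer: $\frac{174665}{3206658} \approx 0.054469$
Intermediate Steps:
$m = -37$ ($m = -1290 - -1253 = -1290 + 1253 = -37$)
$\frac{m}{-1274} + \frac{\left(26 - 34\right)^{2}}{2517} = - \frac{37}{-1274} + \frac{\left(26 - 34\right)^{2}}{2517} = \left(-37\right) \left(- \frac{1}{1274}\right) + \left(-8\right)^{2} \cdot \frac{1}{2517} = \frac{37}{1274} + 64 \cdot \frac{1}{2517} = \frac{37}{1274} + \frac{64}{2517} = \frac{174665}{3206658}$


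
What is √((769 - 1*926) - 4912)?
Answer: I*√5069 ≈ 71.197*I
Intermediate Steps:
√((769 - 1*926) - 4912) = √((769 - 926) - 4912) = √(-157 - 4912) = √(-5069) = I*√5069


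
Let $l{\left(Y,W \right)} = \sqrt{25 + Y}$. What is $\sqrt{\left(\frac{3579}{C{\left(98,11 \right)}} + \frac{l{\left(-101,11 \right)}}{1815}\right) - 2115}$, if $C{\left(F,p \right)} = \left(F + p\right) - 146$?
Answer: $\frac{\sqrt{-82433434050 + 41070 i \sqrt{19}}}{6105} \approx 5.1066 \cdot 10^{-5} + 47.029 i$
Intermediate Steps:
$C{\left(F,p \right)} = -146 + F + p$
$\sqrt{\left(\frac{3579}{C{\left(98,11 \right)}} + \frac{l{\left(-101,11 \right)}}{1815}\right) - 2115} = \sqrt{\left(\frac{3579}{-146 + 98 + 11} + \frac{\sqrt{25 - 101}}{1815}\right) - 2115} = \sqrt{\left(\frac{3579}{-37} + \sqrt{-76} \cdot \frac{1}{1815}\right) - 2115} = \sqrt{\left(3579 \left(- \frac{1}{37}\right) + 2 i \sqrt{19} \cdot \frac{1}{1815}\right) - 2115} = \sqrt{\left(- \frac{3579}{37} + \frac{2 i \sqrt{19}}{1815}\right) - 2115} = \sqrt{- \frac{81834}{37} + \frac{2 i \sqrt{19}}{1815}}$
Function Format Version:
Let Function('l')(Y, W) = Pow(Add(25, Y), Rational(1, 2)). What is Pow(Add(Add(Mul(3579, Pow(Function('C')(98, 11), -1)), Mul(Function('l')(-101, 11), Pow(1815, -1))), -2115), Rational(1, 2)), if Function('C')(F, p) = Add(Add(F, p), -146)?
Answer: Mul(Rational(1, 6105), Pow(Add(-82433434050, Mul(41070, I, Pow(19, Rational(1, 2)))), Rational(1, 2))) ≈ Add(5.1066e-5, Mul(47.029, I))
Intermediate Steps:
Function('C')(F, p) = Add(-146, F, p)
Pow(Add(Add(Mul(3579, Pow(Function('C')(98, 11), -1)), Mul(Function('l')(-101, 11), Pow(1815, -1))), -2115), Rational(1, 2)) = Pow(Add(Add(Mul(3579, Pow(Add(-146, 98, 11), -1)), Mul(Pow(Add(25, -101), Rational(1, 2)), Pow(1815, -1))), -2115), Rational(1, 2)) = Pow(Add(Add(Mul(3579, Pow(-37, -1)), Mul(Pow(-76, Rational(1, 2)), Rational(1, 1815))), -2115), Rational(1, 2)) = Pow(Add(Add(Mul(3579, Rational(-1, 37)), Mul(Mul(2, I, Pow(19, Rational(1, 2))), Rational(1, 1815))), -2115), Rational(1, 2)) = Pow(Add(Add(Rational(-3579, 37), Mul(Rational(2, 1815), I, Pow(19, Rational(1, 2)))), -2115), Rational(1, 2)) = Pow(Add(Rational(-81834, 37), Mul(Rational(2, 1815), I, Pow(19, Rational(1, 2)))), Rational(1, 2))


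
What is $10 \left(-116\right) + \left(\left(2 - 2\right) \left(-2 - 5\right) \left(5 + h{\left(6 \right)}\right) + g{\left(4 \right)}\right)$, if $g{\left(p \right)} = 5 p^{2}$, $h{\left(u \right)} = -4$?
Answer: $-1080$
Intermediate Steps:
$10 \left(-116\right) + \left(\left(2 - 2\right) \left(-2 - 5\right) \left(5 + h{\left(6 \right)}\right) + g{\left(4 \right)}\right) = 10 \left(-116\right) + \left(\left(2 - 2\right) \left(-2 - 5\right) \left(5 - 4\right) + 5 \cdot 4^{2}\right) = -1160 + \left(0 \left(\left(-7\right) 1\right) + 5 \cdot 16\right) = -1160 + \left(0 \left(-7\right) + 80\right) = -1160 + \left(0 + 80\right) = -1160 + 80 = -1080$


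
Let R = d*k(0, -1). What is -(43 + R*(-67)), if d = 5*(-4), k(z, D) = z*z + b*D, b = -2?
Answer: -2723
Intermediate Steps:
k(z, D) = z² - 2*D (k(z, D) = z*z - 2*D = z² - 2*D)
d = -20
R = -40 (R = -20*(0² - 2*(-1)) = -20*(0 + 2) = -20*2 = -40)
-(43 + R*(-67)) = -(43 - 40*(-67)) = -(43 + 2680) = -1*2723 = -2723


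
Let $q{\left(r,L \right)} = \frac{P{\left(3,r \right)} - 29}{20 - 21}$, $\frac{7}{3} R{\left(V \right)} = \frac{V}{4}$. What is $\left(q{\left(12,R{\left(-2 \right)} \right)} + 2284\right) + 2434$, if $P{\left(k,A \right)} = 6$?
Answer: $4741$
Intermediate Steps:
$R{\left(V \right)} = \frac{3 V}{28}$ ($R{\left(V \right)} = \frac{3 \frac{V}{4}}{7} = \frac{3 V}{28}$)
$q{\left(r,L \right)} = 23$ ($q{\left(r,L \right)} = \frac{6 - 29}{20 - 21} = - \frac{23}{-1} = \left(-23\right) \left(-1\right) = 23$)
$\left(q{\left(12,R{\left(-2 \right)} \right)} + 2284\right) + 2434 = \left(23 + 2284\right) + 2434 = 2307 + 2434 = 4741$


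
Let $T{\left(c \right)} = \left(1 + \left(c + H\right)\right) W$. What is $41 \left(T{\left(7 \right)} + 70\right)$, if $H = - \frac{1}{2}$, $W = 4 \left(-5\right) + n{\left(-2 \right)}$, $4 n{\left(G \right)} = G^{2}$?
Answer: $- \frac{5945}{2} \approx -2972.5$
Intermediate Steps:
$n{\left(G \right)} = \frac{G^{2}}{4}$
$W = -19$ ($W = 4 \left(-5\right) + \frac{\left(-2\right)^{2}}{4} = -20 + \frac{1}{4} \cdot 4 = -20 + 1 = -19$)
$H = - \frac{1}{2}$ ($H = \left(-1\right) \frac{1}{2} = - \frac{1}{2} \approx -0.5$)
$T{\left(c \right)} = - \frac{19}{2} - 19 c$ ($T{\left(c \right)} = \left(1 + \left(c - \frac{1}{2}\right)\right) \left(-19\right) = \left(1 + \left(- \frac{1}{2} + c\right)\right) \left(-19\right) = \left(\frac{1}{2} + c\right) \left(-19\right) = - \frac{19}{2} - 19 c$)
$41 \left(T{\left(7 \right)} + 70\right) = 41 \left(\left(- \frac{19}{2} - 133\right) + 70\right) = 41 \left(- \frac{285}{2} + 70\right) = 41 \left(- \frac{145}{2}\right) = - \frac{5945}{2}$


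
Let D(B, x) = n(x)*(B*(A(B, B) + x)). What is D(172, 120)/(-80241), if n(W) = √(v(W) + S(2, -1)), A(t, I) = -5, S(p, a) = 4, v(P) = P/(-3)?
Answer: -39560*I/26747 ≈ -1.479*I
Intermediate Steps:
v(P) = -P/3 (v(P) = P*(-⅓) = -P/3)
n(W) = √(4 - W/3) (n(W) = √(-W/3 + 4) = √(4 - W/3))
D(B, x) = B*√(36 - 3*x)*(-5 + x)/3 (D(B, x) = (√(36 - 3*x)/3)*(B*(-5 + x)) = B*√(36 - 3*x)*(-5 + x)/3)
D(172, 120)/(-80241) = ((⅓)*172*√(36 - 3*120)*(-5 + 120))/(-80241) = ((⅓)*172*√(36 - 360)*115)*(-1/80241) = ((⅓)*172*√(-324)*115)*(-1/80241) = ((⅓)*172*(18*I)*115)*(-1/80241) = (118680*I)*(-1/80241) = -39560*I/26747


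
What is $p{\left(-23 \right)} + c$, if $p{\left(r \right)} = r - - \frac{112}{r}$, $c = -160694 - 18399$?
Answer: $- \frac{4119780}{23} \approx -1.7912 \cdot 10^{5}$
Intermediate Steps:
$c = -179093$ ($c = -160694 - 18399 = -179093$)
$p{\left(r \right)} = r + \frac{112}{r}$
$p{\left(-23 \right)} + c = \left(-23 + \frac{112}{-23}\right) - 179093 = \left(-23 + 112 \left(- \frac{1}{23}\right)\right) - 179093 = \left(-23 - \frac{112}{23}\right) - 179093 = - \frac{641}{23} - 179093 = - \frac{4119780}{23}$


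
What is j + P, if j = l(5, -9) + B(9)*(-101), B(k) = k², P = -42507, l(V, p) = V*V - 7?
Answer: -50670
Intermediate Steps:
l(V, p) = -7 + V² (l(V, p) = V² - 7 = -7 + V²)
j = -8163 (j = (-7 + 5²) + 9²*(-101) = (-7 + 25) + 81*(-101) = 18 - 8181 = -8163)
j + P = -8163 - 42507 = -50670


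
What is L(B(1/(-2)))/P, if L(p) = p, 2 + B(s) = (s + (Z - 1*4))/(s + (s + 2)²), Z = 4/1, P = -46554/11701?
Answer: 93608/162939 ≈ 0.57450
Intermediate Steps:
P = -46554/11701 (P = -46554*1/11701 = -46554/11701 ≈ -3.9786)
Z = 4 (Z = 4*1 = 4)
B(s) = -2 + s/(s + (2 + s)²) (B(s) = -2 + (s + (4 - 1*4))/(s + (s + 2)²) = -2 + (s + (4 - 4))/(s + (2 + s)²) = -2 + (s + 0)/(s + (2 + s)²) = -2 + s/(s + (2 + s)²))
L(B(1/(-2)))/P = ((-1/(-2) - 2*(2 + 1/(-2))²)/(1/(-2) + (2 + 1/(-2))²))/(-46554/11701) = ((-1*(-½) - 2*(2 - ½)²)/(-½ + (2 - ½)²))*(-11701/46554) = ((½ - 2*(3/2)²)/(-½ + (3/2)²))*(-11701/46554) = ((½ - 2*9/4)/(-½ + 9/4))*(-11701/46554) = ((½ - 9/2)/(7/4))*(-11701/46554) = ((4/7)*(-4))*(-11701/46554) = -16/7*(-11701/46554) = 93608/162939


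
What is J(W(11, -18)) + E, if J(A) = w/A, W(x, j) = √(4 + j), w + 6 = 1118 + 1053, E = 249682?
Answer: 249682 - 2165*I*√14/14 ≈ 2.4968e+5 - 578.62*I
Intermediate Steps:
w = 2165 (w = -6 + (1118 + 1053) = -6 + 2171 = 2165)
J(A) = 2165/A
J(W(11, -18)) + E = 2165/(√(4 - 18)) + 249682 = 2165/(√(-14)) + 249682 = 2165/((I*√14)) + 249682 = 2165*(-I*√14/14) + 249682 = -2165*I*√14/14 + 249682 = 249682 - 2165*I*√14/14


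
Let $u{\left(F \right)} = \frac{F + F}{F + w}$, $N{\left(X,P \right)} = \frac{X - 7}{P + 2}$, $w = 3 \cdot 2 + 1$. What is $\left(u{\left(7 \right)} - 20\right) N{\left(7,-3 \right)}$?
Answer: $0$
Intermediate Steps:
$w = 7$ ($w = 6 + 1 = 7$)
$N{\left(X,P \right)} = \frac{-7 + X}{2 + P}$
$u{\left(F \right)} = \frac{2 F}{7 + F}$ ($u{\left(F \right)} = \frac{F + F}{F + 7} = \frac{2 F}{7 + F}$)
$\left(u{\left(7 \right)} - 20\right) N{\left(7,-3 \right)} = \left(2 \cdot 7 \frac{1}{7 + 7} - 20\right) \frac{-7 + 7}{2 - 3} = \left(2 \cdot 7 \cdot \frac{1}{14} - 20\right) \frac{1}{-1} \cdot 0 = \left(2 \cdot 7 \cdot \frac{1}{14} - 20\right) \left(\left(-1\right) 0\right) = \left(1 - 20\right) 0 = \left(-19\right) 0 = 0$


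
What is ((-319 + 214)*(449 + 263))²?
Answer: 5589057600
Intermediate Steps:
((-319 + 214)*(449 + 263))² = (-105*712)² = (-74760)² = 5589057600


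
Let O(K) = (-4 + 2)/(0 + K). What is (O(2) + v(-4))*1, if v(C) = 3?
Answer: 2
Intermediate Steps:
O(K) = -2/K
(O(2) + v(-4))*1 = (-2/2 + 3)*1 = (-2*½ + 3)*1 = (-1 + 3)*1 = 2*1 = 2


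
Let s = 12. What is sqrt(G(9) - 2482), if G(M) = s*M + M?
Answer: I*sqrt(2365) ≈ 48.631*I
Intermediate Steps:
G(M) = 13*M (G(M) = 12*M + M = 13*M)
sqrt(G(9) - 2482) = sqrt(13*9 - 2482) = sqrt(117 - 2482) = sqrt(-2365) = I*sqrt(2365)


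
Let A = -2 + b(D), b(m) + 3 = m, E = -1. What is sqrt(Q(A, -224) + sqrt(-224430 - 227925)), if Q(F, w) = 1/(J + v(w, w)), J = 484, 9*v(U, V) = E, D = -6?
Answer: sqrt(39195 + 18966025*I*sqrt(452355))/4355 ≈ 18.338 + 18.338*I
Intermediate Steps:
v(U, V) = -1/9 (v(U, V) = (1/9)*(-1) = -1/9)
b(m) = -3 + m
A = -11 (A = -2 + (-3 - 6) = -2 - 9 = -11)
Q(F, w) = 9/4355 (Q(F, w) = 1/(484 - 1/9) = 1/(4355/9) = 9/4355)
sqrt(Q(A, -224) + sqrt(-224430 - 227925)) = sqrt(9/4355 + sqrt(-224430 - 227925)) = sqrt(9/4355 + sqrt(-452355)) = sqrt(9/4355 + I*sqrt(452355))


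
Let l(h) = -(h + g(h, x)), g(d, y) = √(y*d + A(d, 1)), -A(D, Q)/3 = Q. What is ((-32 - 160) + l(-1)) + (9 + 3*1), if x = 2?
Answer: -179 - I*√5 ≈ -179.0 - 2.2361*I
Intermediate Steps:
A(D, Q) = -3*Q
g(d, y) = √(-3 + d*y) (g(d, y) = √(y*d - 3*1) = √(d*y - 3) = √(-3 + d*y))
l(h) = -h - √(-3 + 2*h) (l(h) = -(h + √(-3 + h*2)) = -(h + √(-3 + 2*h)) = -h - √(-3 + 2*h))
((-32 - 160) + l(-1)) + (9 + 3*1) = ((-32 - 160) + (-1*(-1) - √(-3 + 2*(-1)))) + (9 + 3*1) = (-192 + (1 - √(-3 - 2))) + (9 + 3) = (-192 + (1 - √(-5))) + 12 = (-192 + (1 - I*√5)) + 12 = (-191 - I*√5) + 12 = -179 - I*√5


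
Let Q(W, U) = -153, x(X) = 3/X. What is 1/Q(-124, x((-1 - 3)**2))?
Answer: -1/153 ≈ -0.0065359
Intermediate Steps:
1/Q(-124, x((-1 - 3)**2)) = 1/(-153) = -1/153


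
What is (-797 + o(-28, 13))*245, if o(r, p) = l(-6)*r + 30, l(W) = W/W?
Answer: -194775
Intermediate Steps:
l(W) = 1
o(r, p) = 30 + r (o(r, p) = 1*r + 30 = r + 30 = 30 + r)
(-797 + o(-28, 13))*245 = (-797 + (30 - 28))*245 = (-797 + 2)*245 = -795*245 = -194775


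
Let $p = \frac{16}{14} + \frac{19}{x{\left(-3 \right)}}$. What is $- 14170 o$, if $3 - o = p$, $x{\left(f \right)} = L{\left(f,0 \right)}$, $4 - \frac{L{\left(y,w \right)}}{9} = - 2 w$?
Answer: $- \frac{2373475}{126} \approx -18837.0$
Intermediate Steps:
$L{\left(y,w \right)} = 36 + 18 w$ ($L{\left(y,w \right)} = 36 - 9 \left(- 2 w\right) = 36 + 18 w$)
$x{\left(f \right)} = 36$ ($x{\left(f \right)} = 36 + 18 \cdot 0 = 36 + 0 = 36$)
$p = \frac{421}{252}$ ($p = \frac{16}{14} + \frac{19}{36} = 16 \cdot \frac{1}{14} + 19 \cdot \frac{1}{36} = \frac{8}{7} + \frac{19}{36} = \frac{421}{252} \approx 1.6706$)
$o = \frac{335}{252}$ ($o = 3 - \frac{421}{252} = \frac{335}{252} \approx 1.3294$)
$- 14170 o = \left(-14170\right) \frac{335}{252} = - \frac{2373475}{126}$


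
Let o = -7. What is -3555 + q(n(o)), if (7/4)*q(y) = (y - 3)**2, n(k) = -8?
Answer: -24401/7 ≈ -3485.9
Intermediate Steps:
q(y) = 4*(-3 + y)**2/7 (q(y) = 4*(y - 3)**2/7 = 4*(-3 + y)**2/7)
-3555 + q(n(o)) = -3555 + 4*(-3 - 8)**2/7 = -3555 + (4/7)*(-11)**2 = -3555 + (4/7)*121 = -3555 + 484/7 = -24401/7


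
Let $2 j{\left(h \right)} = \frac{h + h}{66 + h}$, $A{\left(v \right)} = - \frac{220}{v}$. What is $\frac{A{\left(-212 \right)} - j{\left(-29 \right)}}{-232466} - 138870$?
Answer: $- \frac{31653043630096}{227932913} \approx -1.3887 \cdot 10^{5}$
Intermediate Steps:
$j{\left(h \right)} = \frac{h}{66 + h}$ ($j{\left(h \right)} = \frac{\left(h + h\right) \frac{1}{66 + h}}{2} = \frac{2 h \frac{1}{66 + h}}{2} = \frac{h}{66 + h}$)
$\frac{A{\left(-212 \right)} - j{\left(-29 \right)}}{-232466} - 138870 = \frac{- \frac{220}{-212} - - \frac{29}{66 - 29}}{-232466} - 138870 = \left(\left(-220\right) \left(- \frac{1}{212}\right) - - \frac{29}{37}\right) \left(- \frac{1}{232466}\right) - 138870 = \left(\frac{55}{53} - \left(-29\right) \frac{1}{37}\right) \left(- \frac{1}{232466}\right) - 138870 = \left(\frac{55}{53} - - \frac{29}{37}\right) \left(- \frac{1}{232466}\right) - 138870 = \left(\frac{55}{53} + \frac{29}{37}\right) \left(- \frac{1}{232466}\right) - 138870 = \frac{3572}{1961} \left(- \frac{1}{232466}\right) - 138870 = - \frac{1786}{227932913} - 138870 = - \frac{31653043630096}{227932913}$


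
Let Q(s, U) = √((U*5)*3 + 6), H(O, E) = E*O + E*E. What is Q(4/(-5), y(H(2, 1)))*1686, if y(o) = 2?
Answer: 10116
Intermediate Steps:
H(O, E) = E² + E*O (H(O, E) = E*O + E² = E² + E*O)
Q(s, U) = √(6 + 15*U) (Q(s, U) = √((5*U)*3 + 6) = √(15*U + 6) = √(6 + 15*U))
Q(4/(-5), y(H(2, 1)))*1686 = √(6 + 15*2)*1686 = √(6 + 30)*1686 = √36*1686 = 6*1686 = 10116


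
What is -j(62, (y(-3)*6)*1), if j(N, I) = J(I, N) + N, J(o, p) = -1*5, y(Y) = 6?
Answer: -57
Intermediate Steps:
J(o, p) = -5
j(N, I) = -5 + N
-j(62, (y(-3)*6)*1) = -(-5 + 62) = -1*57 = -57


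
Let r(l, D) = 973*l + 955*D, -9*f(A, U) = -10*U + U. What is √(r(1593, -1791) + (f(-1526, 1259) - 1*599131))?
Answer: 4*I*√47393 ≈ 870.8*I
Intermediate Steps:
f(A, U) = U (f(A, U) = -(-10*U + U)/9 = -(-1)*U = U)
r(l, D) = 955*D + 973*l
√(r(1593, -1791) + (f(-1526, 1259) - 1*599131)) = √((955*(-1791) + 973*1593) + (1259 - 1*599131)) = √((-1710405 + 1549989) + (1259 - 599131)) = √(-160416 - 597872) = √(-758288) = 4*I*√47393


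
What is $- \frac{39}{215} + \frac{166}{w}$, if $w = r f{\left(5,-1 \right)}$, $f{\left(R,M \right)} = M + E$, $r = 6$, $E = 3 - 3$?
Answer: $- \frac{17962}{645} \approx -27.848$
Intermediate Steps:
$E = 0$
$f{\left(R,M \right)} = M$ ($f{\left(R,M \right)} = M + 0 = M$)
$w = -6$ ($w = 6 \left(-1\right) = -6$)
$- \frac{39}{215} + \frac{166}{w} = - \frac{39}{215} + \frac{166}{-6} = \left(-39\right) \frac{1}{215} + 166 \left(- \frac{1}{6}\right) = - \frac{39}{215} - \frac{83}{3} = - \frac{17962}{645}$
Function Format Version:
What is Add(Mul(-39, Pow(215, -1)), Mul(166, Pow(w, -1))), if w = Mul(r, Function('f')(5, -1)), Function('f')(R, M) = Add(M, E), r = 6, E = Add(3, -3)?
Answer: Rational(-17962, 645) ≈ -27.848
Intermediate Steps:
E = 0
Function('f')(R, M) = M (Function('f')(R, M) = Add(M, 0) = M)
w = -6 (w = Mul(6, -1) = -6)
Add(Mul(-39, Pow(215, -1)), Mul(166, Pow(w, -1))) = Add(Mul(-39, Pow(215, -1)), Mul(166, Pow(-6, -1))) = Add(Mul(-39, Rational(1, 215)), Mul(166, Rational(-1, 6))) = Add(Rational(-39, 215), Rational(-83, 3)) = Rational(-17962, 645)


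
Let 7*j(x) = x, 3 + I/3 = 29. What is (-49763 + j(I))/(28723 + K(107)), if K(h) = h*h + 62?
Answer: -348263/281638 ≈ -1.2366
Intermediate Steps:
I = 78 (I = -9 + 3*29 = -9 + 87 = 78)
K(h) = 62 + h**2 (K(h) = h**2 + 62 = 62 + h**2)
j(x) = x/7
(-49763 + j(I))/(28723 + K(107)) = (-49763 + (1/7)*78)/(28723 + (62 + 107**2)) = (-49763 + 78/7)/(28723 + (62 + 11449)) = -348263/(7*(28723 + 11511)) = -348263/7/40234 = -348263/7*1/40234 = -348263/281638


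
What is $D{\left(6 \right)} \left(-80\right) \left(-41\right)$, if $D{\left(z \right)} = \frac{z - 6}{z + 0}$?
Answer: $0$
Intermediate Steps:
$D{\left(z \right)} = \frac{-6 + z}{z}$
$D{\left(6 \right)} \left(-80\right) \left(-41\right) = \frac{-6 + 6}{6} \left(-80\right) \left(-41\right) = \frac{1}{6} \cdot 0 \left(-80\right) \left(-41\right) = 0 \left(-80\right) \left(-41\right) = 0 \left(-41\right) = 0$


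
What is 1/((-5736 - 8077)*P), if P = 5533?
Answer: -1/76427329 ≈ -1.3084e-8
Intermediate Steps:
1/((-5736 - 8077)*P) = 1/(-5736 - 8077*5533) = (1/5533)/(-13813) = -1/13813*1/5533 = -1/76427329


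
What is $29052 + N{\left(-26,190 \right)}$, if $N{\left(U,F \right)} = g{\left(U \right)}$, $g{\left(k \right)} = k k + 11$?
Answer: $29739$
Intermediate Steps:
$g{\left(k \right)} = 11 + k^{2}$ ($g{\left(k \right)} = k^{2} + 11 = 11 + k^{2}$)
$N{\left(U,F \right)} = 11 + U^{2}$
$29052 + N{\left(-26,190 \right)} = 29052 + \left(11 + \left(-26\right)^{2}\right) = 29052 + \left(11 + 676\right) = 29052 + 687 = 29739$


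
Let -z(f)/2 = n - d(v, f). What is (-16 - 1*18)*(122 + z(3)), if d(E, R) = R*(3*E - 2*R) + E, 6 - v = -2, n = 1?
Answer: -8296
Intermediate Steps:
v = 8 (v = 6 - 1*(-2) = 6 + 2 = 8)
d(E, R) = E + R*(-2*R + 3*E) (d(E, R) = R*(-2*R + 3*E) + E = E + R*(-2*R + 3*E))
z(f) = 14 - 4*f**2 + 48*f (z(f) = -2*(1 - (8 - 2*f**2 + 3*8*f)) = -2*(1 - (8 - 2*f**2 + 24*f)) = -2*(1 + (-8 - 24*f + 2*f**2)) = -2*(-7 - 24*f + 2*f**2) = 14 - 4*f**2 + 48*f)
(-16 - 1*18)*(122 + z(3)) = (-16 - 1*18)*(122 + (14 - 4*3**2 + 48*3)) = (-16 - 18)*(122 + (14 - 4*9 + 144)) = -34*(122 + (14 - 36 + 144)) = -34*(122 + 122) = -34*244 = -8296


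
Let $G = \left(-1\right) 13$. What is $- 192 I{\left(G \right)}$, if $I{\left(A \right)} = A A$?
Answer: $-32448$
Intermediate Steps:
$G = -13$
$I{\left(A \right)} = A^{2}$
$- 192 I{\left(G \right)} = - 192 \left(-13\right)^{2} = \left(-192\right) 169 = -32448$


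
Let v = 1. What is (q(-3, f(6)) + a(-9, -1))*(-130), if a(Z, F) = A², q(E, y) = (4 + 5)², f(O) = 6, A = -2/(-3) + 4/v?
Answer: -120250/9 ≈ -13361.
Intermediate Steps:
A = 14/3 (A = -2/(-3) + 4/1 = -2*(-⅓) + 4*1 = ⅔ + 4 = 14/3 ≈ 4.6667)
q(E, y) = 81 (q(E, y) = 9² = 81)
a(Z, F) = 196/9 (a(Z, F) = (14/3)² = 196/9)
(q(-3, f(6)) + a(-9, -1))*(-130) = (81 + 196/9)*(-130) = (925/9)*(-130) = -120250/9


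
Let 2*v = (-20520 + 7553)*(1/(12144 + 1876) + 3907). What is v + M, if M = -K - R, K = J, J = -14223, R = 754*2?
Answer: -709925691747/28040 ≈ -2.5318e+7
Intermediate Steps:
R = 1508
K = -14223
M = 12715 (M = -1*(-14223) - 1*1508 = 14223 - 1508 = 12715)
v = -710282220347/28040 (v = ((-20520 + 7553)*(1/(12144 + 1876) + 3907))/2 = (-12967*(1/14020 + 3907))/2 = (-12967*54776141/14020)/2 = (½)*(-710282220347/14020) = -710282220347/28040 ≈ -2.5331e+7)
v + M = -710282220347/28040 + 12715 = -709925691747/28040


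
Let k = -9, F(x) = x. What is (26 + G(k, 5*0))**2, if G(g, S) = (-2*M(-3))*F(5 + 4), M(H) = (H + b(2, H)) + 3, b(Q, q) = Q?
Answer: 100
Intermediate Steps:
M(H) = 5 + H (M(H) = (H + 2) + 3 = (2 + H) + 3 = 5 + H)
G(g, S) = -36 (G(g, S) = (-2*(5 - 3))*(5 + 4) = -2*2*9 = -4*9 = -36)
(26 + G(k, 5*0))**2 = (26 - 36)**2 = (-10)**2 = 100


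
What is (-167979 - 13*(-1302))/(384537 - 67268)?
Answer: -151053/317269 ≈ -0.47610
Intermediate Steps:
(-167979 - 13*(-1302))/(384537 - 67268) = (-167979 + 16926)/317269 = -151053*1/317269 = -151053/317269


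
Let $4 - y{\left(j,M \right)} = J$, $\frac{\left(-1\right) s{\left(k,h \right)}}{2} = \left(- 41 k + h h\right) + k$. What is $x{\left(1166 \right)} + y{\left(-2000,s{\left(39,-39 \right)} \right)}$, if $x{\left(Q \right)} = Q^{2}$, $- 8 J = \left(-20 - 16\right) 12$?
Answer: $1359506$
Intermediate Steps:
$s{\left(k,h \right)} = - 2 h^{2} + 80 k$ ($s{\left(k,h \right)} = - 2 \left(\left(- 41 k + h h\right) + k\right) = - 2 \left(\left(- 41 k + h^{2}\right) + k\right) = - 2 \left(\left(h^{2} - 41 k\right) + k\right) = - 2 \left(h^{2} - 40 k\right) = - 2 h^{2} + 80 k$)
$J = 54$ ($J = - \frac{\left(-20 - 16\right) 12}{8} = - \frac{\left(-36\right) 12}{8} = \left(- \frac{1}{8}\right) \left(-432\right) = 54$)
$y{\left(j,M \right)} = -50$ ($y{\left(j,M \right)} = 4 - 54 = -50$)
$x{\left(1166 \right)} + y{\left(-2000,s{\left(39,-39 \right)} \right)} = 1166^{2} - 50 = 1359556 - 50 = 1359506$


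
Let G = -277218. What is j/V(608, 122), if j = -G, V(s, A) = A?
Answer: 138609/61 ≈ 2272.3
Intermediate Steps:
j = 277218 (j = -1*(-277218) = 277218)
j/V(608, 122) = 277218/122 = 277218*(1/122) = 138609/61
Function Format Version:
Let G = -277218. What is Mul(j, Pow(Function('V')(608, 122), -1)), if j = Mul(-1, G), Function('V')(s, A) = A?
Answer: Rational(138609, 61) ≈ 2272.3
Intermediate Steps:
j = 277218 (j = Mul(-1, -277218) = 277218)
Mul(j, Pow(Function('V')(608, 122), -1)) = Mul(277218, Pow(122, -1)) = Mul(277218, Rational(1, 122)) = Rational(138609, 61)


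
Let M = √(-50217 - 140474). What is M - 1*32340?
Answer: -32340 + I*√190691 ≈ -32340.0 + 436.68*I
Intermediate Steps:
M = I*√190691 (M = √(-190691) = I*√190691 ≈ 436.68*I)
M - 1*32340 = I*√190691 - 1*32340 = I*√190691 - 32340 = -32340 + I*√190691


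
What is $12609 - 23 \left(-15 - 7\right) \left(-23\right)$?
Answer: $971$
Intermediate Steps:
$12609 - 23 \left(-15 - 7\right) \left(-23\right) = 12609 - 23 \left(-22\right) \left(-23\right) = 12609 - \left(-506\right) \left(-23\right) = 12609 - 11638 = 971$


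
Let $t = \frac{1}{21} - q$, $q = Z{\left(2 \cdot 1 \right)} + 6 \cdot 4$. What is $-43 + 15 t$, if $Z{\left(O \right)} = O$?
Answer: $- \frac{3026}{7} \approx -432.29$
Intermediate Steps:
$q = 26$ ($q = 2 \cdot 1 + 6 \cdot 4 = 2 + 24 = 26$)
$t = - \frac{545}{21}$ ($t = \frac{1}{21} - 26 = - \frac{545}{21} \approx -25.952$)
$-43 + 15 t = -43 + 15 \left(- \frac{545}{21}\right) = -43 - \frac{2725}{7} = - \frac{3026}{7}$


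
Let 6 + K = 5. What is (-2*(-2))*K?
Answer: -4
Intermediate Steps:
K = -1 (K = -6 + 5 = -1)
(-2*(-2))*K = -2*(-2)*(-1) = 4*(-1) = -4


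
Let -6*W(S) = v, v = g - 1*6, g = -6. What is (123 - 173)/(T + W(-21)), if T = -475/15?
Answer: 150/89 ≈ 1.6854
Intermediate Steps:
T = -95/3 (T = -475*1/15 = -95/3 ≈ -31.667)
v = -12 (v = -6 - 1*6 = -6 - 6 = -12)
W(S) = 2 (W(S) = -⅙*(-12) = 2)
(123 - 173)/(T + W(-21)) = (123 - 173)/(-95/3 + 2) = -50/(-89/3) = -50*(-3/89) = 150/89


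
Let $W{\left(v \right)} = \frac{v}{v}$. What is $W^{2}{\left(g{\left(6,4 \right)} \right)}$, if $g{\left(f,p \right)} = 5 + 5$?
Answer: $1$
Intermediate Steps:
$g{\left(f,p \right)} = 10$
$W{\left(v \right)} = 1$
$W^{2}{\left(g{\left(6,4 \right)} \right)} = 1^{2} = 1$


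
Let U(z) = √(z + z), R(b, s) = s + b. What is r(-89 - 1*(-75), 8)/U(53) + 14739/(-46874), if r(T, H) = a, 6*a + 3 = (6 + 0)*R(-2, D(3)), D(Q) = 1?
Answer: -14739/46874 - 3*√106/212 ≈ -0.46013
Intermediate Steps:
R(b, s) = b + s
U(z) = √2*√z (U(z) = √(2*z) = √2*√z)
a = -3/2 (a = -½ + ((6 + 0)*(-2 + 1))/6 = -½ + (6*(-1))/6 = -½ + (⅙)*(-6) = -½ - 1 = -3/2 ≈ -1.5000)
r(T, H) = -3/2
r(-89 - 1*(-75), 8)/U(53) + 14739/(-46874) = -3*√106/106/2 + 14739/(-46874) = -3*√106/106/2 + 14739*(-1/46874) = -3*√106/212 - 14739/46874 = -14739/46874 - 3*√106/212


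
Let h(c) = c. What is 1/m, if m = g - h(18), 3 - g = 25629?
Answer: -1/25644 ≈ -3.8995e-5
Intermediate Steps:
g = -25626 (g = 3 - 1*25629 = 3 - 25629 = -25626)
m = -25644 (m = -25626 - 1*18 = -25626 - 18 = -25644)
1/m = 1/(-25644) = -1/25644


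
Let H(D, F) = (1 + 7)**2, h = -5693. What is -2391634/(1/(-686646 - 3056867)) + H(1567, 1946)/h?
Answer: 50970072139587642/5693 ≈ 8.9531e+12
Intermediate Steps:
H(D, F) = 64 (H(D, F) = 8**2 = 64)
-2391634/(1/(-686646 - 3056867)) + H(1567, 1946)/h = -2391634/(1/(-686646 - 3056867)) + 64/(-5693) = -2391634/(1/(-3743513)) + 64*(-1/5693) = -2391634/(-1/3743513) - 64/5693 = -2391634*(-3743513) - 64/5693 = 8953112970242 - 64/5693 = 50970072139587642/5693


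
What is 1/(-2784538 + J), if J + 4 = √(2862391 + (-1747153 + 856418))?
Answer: -1392271/3876836089054 - √492914/3876836089054 ≈ -3.5931e-7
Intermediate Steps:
J = -4 + 2*√492914 (J = -4 + √(2862391 + (-1747153 + 856418)) = -4 + √(2862391 - 890735) = -4 + √1971656 = -4 + 2*√492914 ≈ 1400.2)
1/(-2784538 + J) = 1/(-2784538 + (-4 + 2*√492914)) = 1/(-2784542 + 2*√492914)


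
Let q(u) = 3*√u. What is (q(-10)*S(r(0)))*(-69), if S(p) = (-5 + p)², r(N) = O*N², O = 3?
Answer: -5175*I*√10 ≈ -16365.0*I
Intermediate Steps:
r(N) = 3*N²
(q(-10)*S(r(0)))*(-69) = ((3*√(-10))*(-5 + 3*0²)²)*(-69) = ((3*(I*√10))*(-5 + 3*0)²)*(-69) = ((3*I*√10)*(-5 + 0)²)*(-69) = ((3*I*√10)*(-5)²)*(-69) = ((3*I*√10)*25)*(-69) = (75*I*√10)*(-69) = -5175*I*√10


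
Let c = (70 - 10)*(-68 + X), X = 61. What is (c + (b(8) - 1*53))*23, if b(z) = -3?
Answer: -10948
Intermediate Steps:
c = -420 (c = (70 - 10)*(-68 + 61) = 60*(-7) = -420)
(c + (b(8) - 1*53))*23 = (-420 + (-3 - 1*53))*23 = (-420 + (-3 - 53))*23 = (-420 - 56)*23 = -476*23 = -10948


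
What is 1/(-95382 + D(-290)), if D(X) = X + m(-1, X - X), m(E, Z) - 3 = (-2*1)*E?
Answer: -1/95667 ≈ -1.0453e-5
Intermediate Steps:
m(E, Z) = 3 - 2*E (m(E, Z) = 3 + (-2*1)*E = 3 - 2*E)
D(X) = 5 + X (D(X) = X + (3 - 2*(-1)) = X + (3 + 2) = X + 5 = 5 + X)
1/(-95382 + D(-290)) = 1/(-95382 + (5 - 290)) = 1/(-95382 - 285) = 1/(-95667) = -1/95667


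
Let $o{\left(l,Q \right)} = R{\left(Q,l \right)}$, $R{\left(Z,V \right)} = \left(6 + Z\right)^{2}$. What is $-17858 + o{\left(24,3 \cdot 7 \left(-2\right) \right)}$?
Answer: $-16562$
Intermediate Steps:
$o{\left(l,Q \right)} = \left(6 + Q\right)^{2}$
$-17858 + o{\left(24,3 \cdot 7 \left(-2\right) \right)} = -17858 + \left(6 + 3 \cdot 7 \left(-2\right)\right)^{2} = -17858 + \left(6 + 21 \left(-2\right)\right)^{2} = -17858 + \left(6 - 42\right)^{2} = -17858 + \left(-36\right)^{2} = -17858 + 1296 = -16562$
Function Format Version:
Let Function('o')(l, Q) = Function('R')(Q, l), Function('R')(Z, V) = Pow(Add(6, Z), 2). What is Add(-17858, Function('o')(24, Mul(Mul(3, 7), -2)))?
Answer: -16562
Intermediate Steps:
Function('o')(l, Q) = Pow(Add(6, Q), 2)
Add(-17858, Function('o')(24, Mul(Mul(3, 7), -2))) = Add(-17858, Pow(Add(6, Mul(Mul(3, 7), -2)), 2)) = Add(-17858, Pow(Add(6, Mul(21, -2)), 2)) = Add(-17858, Pow(Add(6, -42), 2)) = Add(-17858, Pow(-36, 2)) = Add(-17858, 1296) = -16562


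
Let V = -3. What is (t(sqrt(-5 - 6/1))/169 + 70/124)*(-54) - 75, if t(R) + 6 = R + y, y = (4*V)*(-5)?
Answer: -643026/5239 - 54*I*sqrt(11)/169 ≈ -122.74 - 1.0597*I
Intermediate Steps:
y = 60 (y = (4*(-3))*(-5) = -12*(-5) = 60)
t(R) = 54 + R (t(R) = -6 + (R + 60) = -6 + (60 + R) = 54 + R)
(t(sqrt(-5 - 6/1))/169 + 70/124)*(-54) - 75 = ((54 + sqrt(-5 - 6/1))/169 + 70/124)*(-54) - 75 = ((54 + sqrt(-5 - 6*1))*(1/169) + 70*(1/124))*(-54) - 75 = ((54 + sqrt(-5 - 6))*(1/169) + 35/62)*(-54) - 75 = ((54 + sqrt(-11))*(1/169) + 35/62)*(-54) - 75 = ((54 + I*sqrt(11))*(1/169) + 35/62)*(-54) - 75 = ((54/169 + I*sqrt(11)/169) + 35/62)*(-54) - 75 = (9263/10478 + I*sqrt(11)/169)*(-54) - 75 = (-250101/5239 - 54*I*sqrt(11)/169) - 75 = -643026/5239 - 54*I*sqrt(11)/169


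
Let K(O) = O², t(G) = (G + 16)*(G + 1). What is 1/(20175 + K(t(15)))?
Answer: 1/266191 ≈ 3.7567e-6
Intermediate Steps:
t(G) = (1 + G)*(16 + G) (t(G) = (16 + G)*(1 + G) = (1 + G)*(16 + G))
1/(20175 + K(t(15))) = 1/(20175 + (16 + 15² + 17*15)²) = 1/(20175 + (16 + 225 + 255)²) = 1/(20175 + 496²) = 1/(20175 + 246016) = 1/266191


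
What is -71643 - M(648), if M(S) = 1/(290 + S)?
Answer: -67201135/938 ≈ -71643.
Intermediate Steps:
-71643 - M(648) = -71643 - 1/(290 + 648) = -71643 - 1/938 = -67201135/938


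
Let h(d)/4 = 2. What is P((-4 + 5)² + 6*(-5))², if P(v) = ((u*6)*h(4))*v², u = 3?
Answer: 14666178816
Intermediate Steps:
h(d) = 8 (h(d) = 4*2 = 8)
P(v) = 144*v² (P(v) = ((3*6)*8)*v² = (18*8)*v² = 144*v²)
P((-4 + 5)² + 6*(-5))² = (144*((-4 + 5)² + 6*(-5))²)² = (144*(1² - 30)²)² = (144*(1 - 30)²)² = (144*(-29)²)² = (144*841)² = 121104² = 14666178816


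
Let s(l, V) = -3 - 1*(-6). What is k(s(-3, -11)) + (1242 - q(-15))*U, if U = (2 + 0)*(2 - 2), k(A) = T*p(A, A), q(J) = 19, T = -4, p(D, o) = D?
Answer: -12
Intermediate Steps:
s(l, V) = 3 (s(l, V) = -3 + 6 = 3)
k(A) = -4*A
U = 0 (U = 2*0 = 0)
k(s(-3, -11)) + (1242 - q(-15))*U = -4*3 + (1242 - 1*19)*0 = -12 + (1242 - 19)*0 = -12 + 1223*0 = -12 + 0 = -12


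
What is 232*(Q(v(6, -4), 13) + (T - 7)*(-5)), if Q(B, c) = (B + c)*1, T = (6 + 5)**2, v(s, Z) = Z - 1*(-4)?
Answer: -129224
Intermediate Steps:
v(s, Z) = 4 + Z (v(s, Z) = Z + 4 = 4 + Z)
T = 121 (T = 11**2 = 121)
Q(B, c) = B + c
232*(Q(v(6, -4), 13) + (T - 7)*(-5)) = 232*(((4 - 4) + 13) + (121 - 7)*(-5)) = 232*((0 + 13) + 114*(-5)) = 232*(13 - 570) = 232*(-557) = -129224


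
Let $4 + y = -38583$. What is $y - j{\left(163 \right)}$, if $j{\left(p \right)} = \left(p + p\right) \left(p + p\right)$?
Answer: $-144863$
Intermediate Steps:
$y = -38587$ ($y = -4 - 38583 = -38587$)
$j{\left(p \right)} = 4 p^{2}$ ($j{\left(p \right)} = 2 p 2 p = 4 p^{2}$)
$y - j{\left(163 \right)} = -38587 - 4 \cdot 163^{2} = -38587 - 4 \cdot 26569 = -38587 - 106276 = -144863$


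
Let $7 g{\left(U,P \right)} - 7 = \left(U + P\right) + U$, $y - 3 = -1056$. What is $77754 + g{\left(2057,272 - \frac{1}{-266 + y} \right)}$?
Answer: $\frac{723697050}{9233} \approx 78382.0$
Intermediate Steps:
$y = -1053$ ($y = 3 - 1056 = -1053$)
$g{\left(U,P \right)} = 1 + \frac{P}{7} + \frac{2 U}{7}$ ($g{\left(U,P \right)} = 1 + \frac{\left(U + P\right) + U}{7} = 1 + \frac{\left(P + U\right) + U}{7} = 1 + \frac{P + 2 U}{7} = 1 + \left(\frac{P}{7} + \frac{2 U}{7}\right) = 1 + \frac{P}{7} + \frac{2 U}{7}$)
$77754 + g{\left(2057,272 - \frac{1}{-266 + y} \right)} = 77754 + \left(1 + \frac{272 - \frac{1}{-266 - 1053}}{7} + \frac{2}{7} \cdot 2057\right) = 77754 + \left(1 + \frac{272 - \frac{1}{-1319}}{7} + \frac{4114}{7}\right) = 77754 + \left(1 + \frac{272 - - \frac{1}{1319}}{7} + \frac{4114}{7}\right) = 77754 + \left(1 + \frac{272 + \frac{1}{1319}}{7} + \frac{4114}{7}\right) = 77754 + \left(1 + \frac{1}{7} \cdot \frac{358769}{1319} + \frac{4114}{7}\right) = 77754 + \left(1 + \frac{358769}{9233} + \frac{4114}{7}\right) = 77754 + \frac{5794368}{9233} = \frac{723697050}{9233}$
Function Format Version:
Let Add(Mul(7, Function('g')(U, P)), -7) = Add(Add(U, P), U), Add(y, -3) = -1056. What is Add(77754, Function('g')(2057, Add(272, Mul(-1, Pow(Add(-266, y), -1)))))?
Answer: Rational(723697050, 9233) ≈ 78382.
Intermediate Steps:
y = -1053 (y = Add(3, -1056) = -1053)
Function('g')(U, P) = Add(1, Mul(Rational(1, 7), P), Mul(Rational(2, 7), U)) (Function('g')(U, P) = Add(1, Mul(Rational(1, 7), Add(Add(U, P), U))) = Add(1, Mul(Rational(1, 7), Add(Add(P, U), U))) = Add(1, Mul(Rational(1, 7), Add(P, Mul(2, U)))) = Add(1, Add(Mul(Rational(1, 7), P), Mul(Rational(2, 7), U))) = Add(1, Mul(Rational(1, 7), P), Mul(Rational(2, 7), U)))
Add(77754, Function('g')(2057, Add(272, Mul(-1, Pow(Add(-266, y), -1))))) = Add(77754, Add(1, Mul(Rational(1, 7), Add(272, Mul(-1, Pow(Add(-266, -1053), -1)))), Mul(Rational(2, 7), 2057))) = Add(77754, Add(1, Mul(Rational(1, 7), Add(272, Mul(-1, Pow(-1319, -1)))), Rational(4114, 7))) = Add(77754, Add(1, Mul(Rational(1, 7), Add(272, Mul(-1, Rational(-1, 1319)))), Rational(4114, 7))) = Add(77754, Add(1, Mul(Rational(1, 7), Add(272, Rational(1, 1319))), Rational(4114, 7))) = Add(77754, Add(1, Mul(Rational(1, 7), Rational(358769, 1319)), Rational(4114, 7))) = Add(77754, Add(1, Rational(358769, 9233), Rational(4114, 7))) = Add(77754, Rational(5794368, 9233)) = Rational(723697050, 9233)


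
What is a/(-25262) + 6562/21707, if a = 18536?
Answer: -118295854/274181117 ≈ -0.43145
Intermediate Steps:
a/(-25262) + 6562/21707 = 18536/(-25262) + 6562/21707 = 18536*(-1/25262) + 6562*(1/21707) = -9268/12631 + 6562/21707 = -118295854/274181117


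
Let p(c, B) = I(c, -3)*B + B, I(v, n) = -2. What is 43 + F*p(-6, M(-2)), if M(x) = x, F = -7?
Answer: 29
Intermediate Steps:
p(c, B) = -B (p(c, B) = -2*B + B = -B)
43 + F*p(-6, M(-2)) = 43 - (-7)*(-2) = 43 - 7*2 = 43 - 14 = 29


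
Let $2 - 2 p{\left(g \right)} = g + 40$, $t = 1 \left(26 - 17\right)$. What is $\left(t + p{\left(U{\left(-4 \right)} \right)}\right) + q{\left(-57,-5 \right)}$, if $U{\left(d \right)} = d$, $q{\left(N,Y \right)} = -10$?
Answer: $-18$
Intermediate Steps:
$t = 9$ ($t = 1 \cdot 9 = 9$)
$p{\left(g \right)} = -19 - \frac{g}{2}$ ($p{\left(g \right)} = 1 - \frac{g + 40}{2} = 1 - \frac{40 + g}{2} = 1 - \left(20 + \frac{g}{2}\right) = -19 - \frac{g}{2}$)
$\left(t + p{\left(U{\left(-4 \right)} \right)}\right) + q{\left(-57,-5 \right)} = \left(9 - 17\right) - 10 = -8 - 10 = -18$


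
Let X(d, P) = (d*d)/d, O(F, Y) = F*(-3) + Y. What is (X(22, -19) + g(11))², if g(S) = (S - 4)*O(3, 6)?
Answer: 1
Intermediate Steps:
O(F, Y) = Y - 3*F (O(F, Y) = -3*F + Y = Y - 3*F)
X(d, P) = d (X(d, P) = d²/d = d)
g(S) = 12 - 3*S (g(S) = (S - 4)*(6 - 3*3) = (-4 + S)*(6 - 9) = (-4 + S)*(-3) = 12 - 3*S)
(X(22, -19) + g(11))² = (22 + (12 - 3*11))² = (22 + (12 - 33))² = (22 - 21)² = 1² = 1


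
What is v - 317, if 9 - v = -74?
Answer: -234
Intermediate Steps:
v = 83 (v = 9 - 1*(-74) = 9 + 74 = 83)
v - 317 = 83 - 317 = -234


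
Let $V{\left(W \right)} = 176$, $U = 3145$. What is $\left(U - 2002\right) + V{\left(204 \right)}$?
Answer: $1319$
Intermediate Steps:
$\left(U - 2002\right) + V{\left(204 \right)} = \left(3145 - 2002\right) + 176 = 1143 + 176 = 1319$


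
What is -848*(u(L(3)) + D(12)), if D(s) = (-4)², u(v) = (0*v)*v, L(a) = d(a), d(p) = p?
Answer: -13568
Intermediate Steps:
L(a) = a
u(v) = 0 (u(v) = 0*v = 0)
D(s) = 16
-848*(u(L(3)) + D(12)) = -848*(0 + 16) = -848*16 = -13568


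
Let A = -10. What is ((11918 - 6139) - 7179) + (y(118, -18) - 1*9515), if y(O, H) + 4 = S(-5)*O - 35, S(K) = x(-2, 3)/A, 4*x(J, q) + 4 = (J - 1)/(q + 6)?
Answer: -656473/60 ≈ -10941.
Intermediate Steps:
x(J, q) = -1 + (-1 + J)/(4*(6 + q)) (x(J, q) = -1 + ((J - 1)/(q + 6))/4 = -1 + ((-1 + J)/(6 + q))/4 = -1 + (-1 + J)/(4*(6 + q)))
S(K) = 13/120 (S(K) = ((-25 - 2 - 4*3)/(4*(6 + 3)))/(-10) = ((¼)*(-25 - 2 - 12)/9)*(-⅒) = ((¼)*(⅑)*(-39))*(-⅒) = -13/12*(-⅒) = 13/120)
y(O, H) = -39 + 13*O/120 (y(O, H) = -4 + (13*O/120 - 35) = -4 + (-35 + 13*O/120) = -39 + 13*O/120)
((11918 - 6139) - 7179) + (y(118, -18) - 1*9515) = ((11918 - 6139) - 7179) + ((-39 + (13/120)*118) - 1*9515) = (5779 - 7179) + ((-39 + 767/60) - 9515) = -1400 + (-1573/60 - 9515) = -1400 - 572473/60 = -656473/60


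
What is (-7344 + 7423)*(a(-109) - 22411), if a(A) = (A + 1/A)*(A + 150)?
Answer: -231466919/109 ≈ -2.1235e+6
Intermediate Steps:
a(A) = (150 + A)*(A + 1/A) (a(A) = (A + 1/A)*(150 + A) = (150 + A)*(A + 1/A))
(-7344 + 7423)*(a(-109) - 22411) = (-7344 + 7423)*((1 + (-109)² + 150*(-109) + 150/(-109)) - 22411) = 79*((1 + 11881 - 16350 + 150*(-1/109)) - 22411) = 79*((1 + 11881 - 16350 - 150/109) - 22411) = 79*(-487162/109 - 22411) = 79*(-2929961/109) = -231466919/109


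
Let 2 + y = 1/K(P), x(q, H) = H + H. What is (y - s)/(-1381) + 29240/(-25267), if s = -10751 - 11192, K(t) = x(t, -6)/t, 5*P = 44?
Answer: -8921177368/523405905 ≈ -17.044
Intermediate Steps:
P = 44/5 (P = (⅕)*44 = 44/5 ≈ 8.8000)
x(q, H) = 2*H
K(t) = -12/t (K(t) = (2*(-6))/t = -12/t)
s = -21943
y = -41/15 (y = -2 + 1/(-12/44/5) = -2 + 1/(-12*5/44) = -2 + 1/(-15/11) = -2 - 11/15 = -41/15 ≈ -2.7333)
(y - s)/(-1381) + 29240/(-25267) = (-41/15 - 1*(-21943))/(-1381) + 29240/(-25267) = (-41/15 + 21943)*(-1/1381) + 29240*(-1/25267) = (329104/15)*(-1/1381) - 29240/25267 = -329104/20715 - 29240/25267 = -8921177368/523405905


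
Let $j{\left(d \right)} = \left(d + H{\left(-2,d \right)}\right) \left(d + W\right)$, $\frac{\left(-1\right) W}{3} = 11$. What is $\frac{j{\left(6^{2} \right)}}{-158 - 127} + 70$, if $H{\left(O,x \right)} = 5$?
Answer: $\frac{6609}{95} \approx 69.568$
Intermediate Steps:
$W = -33$ ($W = \left(-3\right) 11 = -33$)
$j{\left(d \right)} = \left(-33 + d\right) \left(5 + d\right)$ ($j{\left(d \right)} = \left(d + 5\right) \left(d - 33\right) = \left(5 + d\right) \left(-33 + d\right) = \left(-33 + d\right) \left(5 + d\right)$)
$\frac{j{\left(6^{2} \right)}}{-158 - 127} + 70 = \frac{-165 + \left(6^{2}\right)^{2} - 28 \cdot 6^{2}}{-158 - 127} + 70 = \frac{-165 + 36^{2} - 1008}{-285} + 70 = - \frac{-165 + 1296 - 1008}{285} + 70 = \left(- \frac{1}{285}\right) 123 + 70 = - \frac{41}{95} + 70 = \frac{6609}{95}$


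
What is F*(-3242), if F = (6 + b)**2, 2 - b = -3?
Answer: -392282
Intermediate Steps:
b = 5 (b = 2 - 1*(-3) = 2 + 3 = 5)
F = 121 (F = (6 + 5)**2 = 11**2 = 121)
F*(-3242) = 121*(-3242) = -392282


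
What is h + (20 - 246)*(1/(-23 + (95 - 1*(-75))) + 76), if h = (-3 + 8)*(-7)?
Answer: -2530243/147 ≈ -17213.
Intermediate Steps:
h = -35 (h = 5*(-7) = -35)
h + (20 - 246)*(1/(-23 + (95 - 1*(-75))) + 76) = -35 + (20 - 246)*(1/(-23 + (95 - 1*(-75))) + 76) = -35 - 226*(1/(-23 + (95 + 75)) + 76) = -35 - 226*(1/(-23 + 170) + 76) = -35 - 226*(1/147 + 76) = -35 - 226*11173/147 = -35 - 2525098/147 = -2530243/147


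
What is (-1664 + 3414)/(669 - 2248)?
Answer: -1750/1579 ≈ -1.1083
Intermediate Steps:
(-1664 + 3414)/(669 - 2248) = 1750/(-1579) = 1750*(-1/1579) = -1750/1579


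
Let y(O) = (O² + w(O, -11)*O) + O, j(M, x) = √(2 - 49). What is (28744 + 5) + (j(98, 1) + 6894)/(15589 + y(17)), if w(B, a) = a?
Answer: 75266031/2618 + I*√47/15708 ≈ 28749.0 + 0.00043644*I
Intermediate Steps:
j(M, x) = I*√47 (j(M, x) = √(-47) = I*√47)
y(O) = O² - 10*O (y(O) = (O² - 11*O) + O = O² - 10*O)
(28744 + 5) + (j(98, 1) + 6894)/(15589 + y(17)) = (28744 + 5) + (I*√47 + 6894)/(15589 + 17*(-10 + 17)) = 28749 + (6894 + I*√47)/(15589 + 17*7) = 28749 + (6894 + I*√47)/(15589 + 119) = 28749 + (6894 + I*√47)/15708 = 28749 + (6894 + I*√47)*(1/15708) = 28749 + (1149/2618 + I*√47/15708) = 75266031/2618 + I*√47/15708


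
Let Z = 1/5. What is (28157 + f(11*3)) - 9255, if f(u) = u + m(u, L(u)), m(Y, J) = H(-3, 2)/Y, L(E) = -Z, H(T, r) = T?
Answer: 208284/11 ≈ 18935.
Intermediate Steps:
Z = 1/5 (Z = 1*(1/5) = 1/5 ≈ 0.20000)
L(E) = -1/5 (L(E) = -1*1/5 = -1/5)
m(Y, J) = -3/Y
f(u) = u - 3/u
(28157 + f(11*3)) - 9255 = (28157 + (11*3 - 3/(11*3))) - 9255 = (28157 + (33 - 3/33)) - 9255 = (28157 + (33 - 3*1/33)) - 9255 = (28157 + (33 - 1/11)) - 9255 = (28157 + 362/11) - 9255 = 310089/11 - 9255 = 208284/11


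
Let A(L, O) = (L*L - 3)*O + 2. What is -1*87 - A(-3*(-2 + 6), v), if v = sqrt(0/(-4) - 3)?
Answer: -89 - 141*I*sqrt(3) ≈ -89.0 - 244.22*I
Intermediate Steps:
v = I*sqrt(3) (v = sqrt(0*(-1/4) - 3) = sqrt(0 - 3) = sqrt(-3) = I*sqrt(3) ≈ 1.732*I)
A(L, O) = 2 + O*(-3 + L**2) (A(L, O) = (L**2 - 3)*O + 2 = (-3 + L**2)*O + 2 = O*(-3 + L**2) + 2 = 2 + O*(-3 + L**2))
-1*87 - A(-3*(-2 + 6), v) = -1*87 - (2 - 3*I*sqrt(3) + (I*sqrt(3))*(-3*(-2 + 6))**2) = -87 - (2 - 3*I*sqrt(3) + (I*sqrt(3))*(-3*4)**2) = -87 - (2 - 3*I*sqrt(3) + (I*sqrt(3))*(-12)**2) = -87 - (2 - 3*I*sqrt(3) + (I*sqrt(3))*144) = -87 - (2 - 3*I*sqrt(3) + 144*I*sqrt(3)) = -87 - (2 + 141*I*sqrt(3)) = -87 + (-2 - 141*I*sqrt(3)) = -89 - 141*I*sqrt(3)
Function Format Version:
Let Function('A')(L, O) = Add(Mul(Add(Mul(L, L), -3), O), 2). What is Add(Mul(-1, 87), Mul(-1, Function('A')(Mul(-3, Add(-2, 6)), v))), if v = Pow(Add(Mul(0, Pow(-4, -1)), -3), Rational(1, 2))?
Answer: Add(-89, Mul(-141, I, Pow(3, Rational(1, 2)))) ≈ Add(-89.000, Mul(-244.22, I))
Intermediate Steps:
v = Mul(I, Pow(3, Rational(1, 2))) (v = Pow(Add(Mul(0, Rational(-1, 4)), -3), Rational(1, 2)) = Pow(Add(0, -3), Rational(1, 2)) = Pow(-3, Rational(1, 2)) = Mul(I, Pow(3, Rational(1, 2))) ≈ Mul(1.7320, I))
Function('A')(L, O) = Add(2, Mul(O, Add(-3, Pow(L, 2)))) (Function('A')(L, O) = Add(Mul(Add(Pow(L, 2), -3), O), 2) = Add(Mul(Add(-3, Pow(L, 2)), O), 2) = Add(Mul(O, Add(-3, Pow(L, 2))), 2) = Add(2, Mul(O, Add(-3, Pow(L, 2)))))
Add(Mul(-1, 87), Mul(-1, Function('A')(Mul(-3, Add(-2, 6)), v))) = Add(Mul(-1, 87), Mul(-1, Add(2, Mul(-3, Mul(I, Pow(3, Rational(1, 2)))), Mul(Mul(I, Pow(3, Rational(1, 2))), Pow(Mul(-3, Add(-2, 6)), 2))))) = Add(-87, Mul(-1, Add(2, Mul(-3, I, Pow(3, Rational(1, 2))), Mul(Mul(I, Pow(3, Rational(1, 2))), Pow(Mul(-3, 4), 2))))) = Add(-87, Mul(-1, Add(2, Mul(-3, I, Pow(3, Rational(1, 2))), Mul(Mul(I, Pow(3, Rational(1, 2))), Pow(-12, 2))))) = Add(-87, Mul(-1, Add(2, Mul(-3, I, Pow(3, Rational(1, 2))), Mul(Mul(I, Pow(3, Rational(1, 2))), 144)))) = Add(-87, Mul(-1, Add(2, Mul(-3, I, Pow(3, Rational(1, 2))), Mul(144, I, Pow(3, Rational(1, 2)))))) = Add(-87, Mul(-1, Add(2, Mul(141, I, Pow(3, Rational(1, 2)))))) = Add(-87, Add(-2, Mul(-141, I, Pow(3, Rational(1, 2))))) = Add(-89, Mul(-141, I, Pow(3, Rational(1, 2))))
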